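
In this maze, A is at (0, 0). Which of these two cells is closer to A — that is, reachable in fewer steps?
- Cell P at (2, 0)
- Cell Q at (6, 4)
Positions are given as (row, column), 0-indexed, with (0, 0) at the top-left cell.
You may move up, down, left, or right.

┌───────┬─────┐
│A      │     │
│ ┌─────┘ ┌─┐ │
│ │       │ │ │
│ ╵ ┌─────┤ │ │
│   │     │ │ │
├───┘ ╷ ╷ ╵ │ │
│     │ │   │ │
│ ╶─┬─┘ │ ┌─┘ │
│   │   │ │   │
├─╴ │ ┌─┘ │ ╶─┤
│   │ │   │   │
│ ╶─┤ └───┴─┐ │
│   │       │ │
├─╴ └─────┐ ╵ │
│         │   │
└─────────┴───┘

Shortest path A → P at (2, 0): 2 steps
Shortest path A → Q at (6, 4): 22 steps

P is closer (2 steps vs 22 steps).

Path to P:

┌───────┬─────┐
│A      │     │
│ ┌─────┘ ┌─┐ │
│↓│       │ │ │
│ ╵ ┌─────┤ │ │
│P  │     │ │ │
├───┘ ╷ ╷ ╵ │ │
│     │ │   │ │
│ ╶─┬─┘ │ ┌─┘ │
│   │   │ │   │
├─╴ │ ┌─┘ │ ╶─┤
│   │ │   │   │
│ ╶─┤ └───┴─┐ │
│   │       │ │
├─╴ └─────┐ ╵ │
│         │   │
└─────────┴───┘

Path to Q:

┌───────┬─────┐
│A      │↱ → ↓│
│ ┌─────┘ ┌─┐ │
│↓│↱ → → ↑│ │↓│
│ ╵ ┌─────┤ │ │
│↳ ↑│     │ │↓│
├───┘ ╷ ╷ ╵ │ │
│     │ │   │↓│
│ ╶─┬─┘ │ ┌─┘ │
│   │   │ │↓ ↲│
├─╴ │ ┌─┘ │ ╶─┤
│   │ │   │↳ ↓│
│ ╶─┤ └───┴─┐ │
│   │    Q ↰│↓│
├─╴ └─────┐ ╵ │
│         │↑ ↲│
└─────────┴───┘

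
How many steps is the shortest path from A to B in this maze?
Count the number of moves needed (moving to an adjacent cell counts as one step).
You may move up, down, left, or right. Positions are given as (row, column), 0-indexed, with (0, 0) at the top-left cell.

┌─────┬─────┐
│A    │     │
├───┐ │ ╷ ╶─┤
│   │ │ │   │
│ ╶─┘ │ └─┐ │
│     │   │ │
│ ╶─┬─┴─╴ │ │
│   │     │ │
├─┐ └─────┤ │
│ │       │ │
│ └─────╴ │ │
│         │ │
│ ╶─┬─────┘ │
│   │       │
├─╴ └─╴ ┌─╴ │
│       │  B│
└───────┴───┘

Using BFS to find shortest path:
Start: (0, 0), End: (7, 5)
Path found:
(0,0) → (0,1) → (0,2) → (1,2) → (2,2) → (2,1) → (2,0) → (3,0) → (3,1) → (4,1) → (4,2) → (4,3) → (4,4) → (5,4) → (5,3) → (5,2) → (5,1) → (5,0) → (6,0) → (6,1) → (7,1) → (7,2) → (7,3) → (6,3) → (6,4) → (6,5) → (7,5)
Number of steps: 26

Solution:

┌─────┬─────┐
│A → ↓│     │
├───┐ │ ╷ ╶─┤
│   │↓│ │   │
│ ╶─┘ │ └─┐ │
│↓ ← ↲│   │ │
│ ╶─┬─┴─╴ │ │
│↳ ↓│     │ │
├─┐ └─────┤ │
│ │↳ → → ↓│ │
│ └─────╴ │ │
│↓ ← ← ← ↲│ │
│ ╶─┬─────┘ │
│↳ ↓│  ↱ → ↓│
├─╴ └─╴ ┌─╴ │
│  ↳ → ↑│  B│
└───────┴───┘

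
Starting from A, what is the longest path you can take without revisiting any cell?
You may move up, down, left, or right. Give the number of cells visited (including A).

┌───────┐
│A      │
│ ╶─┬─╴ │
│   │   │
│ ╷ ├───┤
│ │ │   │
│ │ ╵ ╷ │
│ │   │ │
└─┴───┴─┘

Finding longest simple path using DFS:
Start: (0, 0)
Longest path visits 9 cells
Path: A → down → right → down → down → right → up → right → down

Solution:

┌───────┐
│A      │
│ ╶─┬─╴ │
│↳ ↓│   │
│ ╷ ├───┤
│ │↓│↱ ↓│
│ │ ╵ ╷ │
│ │↳ ↑│B│
└─┴───┴─┘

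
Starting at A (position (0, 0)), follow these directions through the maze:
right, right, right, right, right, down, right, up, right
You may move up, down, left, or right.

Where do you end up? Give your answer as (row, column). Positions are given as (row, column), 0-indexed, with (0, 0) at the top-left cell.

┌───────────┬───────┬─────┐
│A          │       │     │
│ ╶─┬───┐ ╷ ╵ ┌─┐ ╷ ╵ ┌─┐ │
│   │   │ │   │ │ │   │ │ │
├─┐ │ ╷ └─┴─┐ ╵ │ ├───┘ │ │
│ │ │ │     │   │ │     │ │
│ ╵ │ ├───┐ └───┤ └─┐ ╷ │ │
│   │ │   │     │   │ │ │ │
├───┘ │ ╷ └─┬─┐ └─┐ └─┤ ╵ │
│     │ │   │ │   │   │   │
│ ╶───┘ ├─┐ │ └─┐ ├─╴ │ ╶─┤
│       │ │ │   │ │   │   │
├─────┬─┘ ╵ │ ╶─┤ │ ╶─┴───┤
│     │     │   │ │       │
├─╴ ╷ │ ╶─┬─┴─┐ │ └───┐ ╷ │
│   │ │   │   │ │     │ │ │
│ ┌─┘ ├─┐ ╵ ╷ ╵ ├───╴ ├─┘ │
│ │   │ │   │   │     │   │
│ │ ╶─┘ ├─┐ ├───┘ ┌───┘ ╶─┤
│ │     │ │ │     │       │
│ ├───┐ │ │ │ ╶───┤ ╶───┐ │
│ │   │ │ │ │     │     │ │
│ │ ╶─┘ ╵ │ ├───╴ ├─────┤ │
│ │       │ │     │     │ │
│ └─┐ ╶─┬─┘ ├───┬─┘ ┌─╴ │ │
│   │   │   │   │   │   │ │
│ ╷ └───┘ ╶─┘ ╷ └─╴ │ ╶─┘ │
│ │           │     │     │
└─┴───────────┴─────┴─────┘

Following directions step by step:
Start: (0, 0)
  right: (0, 0) → (0, 1)
  right: (0, 1) → (0, 2)
  right: (0, 2) → (0, 3)
  right: (0, 3) → (0, 4)
  right: (0, 4) → (0, 5)
  down: (0, 5) → (1, 5)
  right: (1, 5) → (1, 6)
  up: (1, 6) → (0, 6)
  right: (0, 6) → (0, 7)
Final position: (0, 7)

Path taken:

┌───────────┬───────┬─────┐
│A → → → → ↓│↱ B    │     │
│ ╶─┬───┐ ╷ ╵ ┌─┐ ╷ ╵ ┌─┐ │
│   │   │ │↳ ↑│ │ │   │ │ │
├─┐ │ ╷ └─┴─┐ ╵ │ ├───┘ │ │
│ │ │ │     │   │ │     │ │
│ ╵ │ ├───┐ └───┤ └─┐ ╷ │ │
│   │ │   │     │   │ │ │ │
├───┘ │ ╷ └─┬─┐ └─┐ └─┤ ╵ │
│     │ │   │ │   │   │   │
│ ╶───┘ ├─┐ │ └─┐ ├─╴ │ ╶─┤
│       │ │ │   │ │   │   │
├─────┬─┘ ╵ │ ╶─┤ │ ╶─┴───┤
│     │     │   │ │       │
├─╴ ╷ │ ╶─┬─┴─┐ │ └───┐ ╷ │
│   │ │   │   │ │     │ │ │
│ ┌─┘ ├─┐ ╵ ╷ ╵ ├───╴ ├─┘ │
│ │   │ │   │   │     │   │
│ │ ╶─┘ ├─┐ ├───┘ ┌───┘ ╶─┤
│ │     │ │ │     │       │
│ ├───┐ │ │ │ ╶───┤ ╶───┐ │
│ │   │ │ │ │     │     │ │
│ │ ╶─┘ ╵ │ ├───╴ ├─────┤ │
│ │       │ │     │     │ │
│ └─┐ ╶─┬─┘ ├───┬─┘ ┌─╴ │ │
│   │   │   │   │   │   │ │
│ ╷ └───┘ ╶─┘ ╷ └─╴ │ ╶─┘ │
│ │           │     │     │
└─┴───────────┴─────┴─────┘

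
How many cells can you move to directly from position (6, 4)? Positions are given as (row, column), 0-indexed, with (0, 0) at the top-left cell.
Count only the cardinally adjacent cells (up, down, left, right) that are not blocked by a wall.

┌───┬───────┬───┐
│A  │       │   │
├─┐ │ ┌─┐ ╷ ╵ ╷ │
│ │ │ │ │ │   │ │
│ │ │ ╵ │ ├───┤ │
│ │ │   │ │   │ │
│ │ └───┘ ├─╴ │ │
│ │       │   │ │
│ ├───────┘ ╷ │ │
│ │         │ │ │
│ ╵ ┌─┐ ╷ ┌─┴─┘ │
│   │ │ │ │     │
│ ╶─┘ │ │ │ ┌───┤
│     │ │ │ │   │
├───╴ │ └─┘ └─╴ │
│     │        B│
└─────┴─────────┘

Checking passable neighbors of (6, 4):
Neighbors: (5, 4)
Count: 1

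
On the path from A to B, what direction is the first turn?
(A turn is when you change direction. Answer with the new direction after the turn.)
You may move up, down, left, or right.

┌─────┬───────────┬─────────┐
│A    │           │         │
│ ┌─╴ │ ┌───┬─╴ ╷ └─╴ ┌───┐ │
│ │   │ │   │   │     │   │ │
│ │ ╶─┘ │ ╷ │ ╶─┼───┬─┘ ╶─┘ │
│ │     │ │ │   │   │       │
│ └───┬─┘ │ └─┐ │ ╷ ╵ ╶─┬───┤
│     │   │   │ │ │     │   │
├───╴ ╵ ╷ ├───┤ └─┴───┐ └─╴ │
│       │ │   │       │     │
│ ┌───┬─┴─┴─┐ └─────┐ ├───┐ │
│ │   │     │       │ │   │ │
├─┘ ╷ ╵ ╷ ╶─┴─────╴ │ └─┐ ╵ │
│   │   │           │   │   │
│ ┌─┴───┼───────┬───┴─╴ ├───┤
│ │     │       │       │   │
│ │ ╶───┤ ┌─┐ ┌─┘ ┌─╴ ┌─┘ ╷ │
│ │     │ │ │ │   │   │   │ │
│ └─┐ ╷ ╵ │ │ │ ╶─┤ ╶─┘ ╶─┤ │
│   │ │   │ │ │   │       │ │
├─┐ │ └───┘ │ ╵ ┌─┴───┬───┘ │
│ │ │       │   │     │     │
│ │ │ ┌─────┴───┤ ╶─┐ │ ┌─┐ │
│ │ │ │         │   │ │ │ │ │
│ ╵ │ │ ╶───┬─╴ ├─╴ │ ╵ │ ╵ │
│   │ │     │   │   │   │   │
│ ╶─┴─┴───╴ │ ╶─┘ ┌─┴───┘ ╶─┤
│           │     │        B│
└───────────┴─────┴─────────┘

Directions: right, right, down, left, down, right, right, up, up, right, right, right, right, down, left, down, right, down, down, right, right, right, down, down, right, down, left, down, left, down, right, right, up, right, up, right, down, down, down, down, down, left, down, right
First turn direction: down

Solution:

┌─────┬───────────┬─────────┐
│A → ↓│↱ → → → ↓  │         │
│ ┌─╴ │ ┌───┬─╴ ╷ └─╴ ┌───┐ │
│ │↓ ↲│↑│   │↓ ↲│     │   │ │
│ │ ╶─┘ │ ╷ │ ╶─┼───┬─┘ ╶─┘ │
│ │↳ → ↑│ │ │↳ ↓│   │       │
│ └───┬─┘ │ └─┐ │ ╷ ╵ ╶─┬───┤
│     │   │   │↓│ │     │   │
├───╴ ╵ ╷ ├───┤ └─┴───┐ └─╴ │
│       │ │   │↳ → → ↓│     │
│ ┌───┬─┴─┴─┐ └─────┐ ├───┐ │
│ │   │     │       │↓│   │ │
├─┘ ╷ ╵ ╷ ╶─┴─────╴ │ └─┐ ╵ │
│   │   │           │↳ ↓│   │
│ ┌─┴───┼───────┬───┴─╴ ├───┤
│ │     │       │    ↓ ↲│↱ ↓│
│ │ ╶───┤ ┌─┐ ┌─┘ ┌─╴ ┌─┘ ╷ │
│ │     │ │ │ │   │↓ ↲│↱ ↑│↓│
│ └─┐ ╷ ╵ │ │ │ ╶─┤ ╶─┘ ╶─┤ │
│   │ │   │ │ │   │↳ → ↑  │↓│
├─┐ │ └───┘ │ ╵ ┌─┴───┬───┘ │
│ │ │       │   │     │    ↓│
│ │ │ ┌─────┴───┤ ╶─┐ │ ┌─┐ │
│ │ │ │         │   │ │ │ │↓│
│ ╵ │ │ ╶───┬─╴ ├─╴ │ ╵ │ ╵ │
│   │ │     │   │   │   │↓ ↲│
│ ╶─┴─┴───╴ │ ╶─┘ ┌─┴───┘ ╶─┤
│           │     │      ↳ B│
└───────────┴─────┴─────────┘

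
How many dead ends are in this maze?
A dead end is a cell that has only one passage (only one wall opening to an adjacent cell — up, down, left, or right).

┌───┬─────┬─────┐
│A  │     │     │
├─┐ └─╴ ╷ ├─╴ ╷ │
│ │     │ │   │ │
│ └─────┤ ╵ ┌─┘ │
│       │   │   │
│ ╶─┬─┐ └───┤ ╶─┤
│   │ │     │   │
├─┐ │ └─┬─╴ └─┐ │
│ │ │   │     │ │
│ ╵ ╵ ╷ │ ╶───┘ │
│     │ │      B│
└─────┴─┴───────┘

Checking each cell for number of passages:

Dead ends found at positions:
  (0, 0)
  (0, 2)
  (0, 5)
  (1, 0)
  (3, 2)
  (4, 0)
  (4, 6)
  (5, 3)
Total dead ends: 8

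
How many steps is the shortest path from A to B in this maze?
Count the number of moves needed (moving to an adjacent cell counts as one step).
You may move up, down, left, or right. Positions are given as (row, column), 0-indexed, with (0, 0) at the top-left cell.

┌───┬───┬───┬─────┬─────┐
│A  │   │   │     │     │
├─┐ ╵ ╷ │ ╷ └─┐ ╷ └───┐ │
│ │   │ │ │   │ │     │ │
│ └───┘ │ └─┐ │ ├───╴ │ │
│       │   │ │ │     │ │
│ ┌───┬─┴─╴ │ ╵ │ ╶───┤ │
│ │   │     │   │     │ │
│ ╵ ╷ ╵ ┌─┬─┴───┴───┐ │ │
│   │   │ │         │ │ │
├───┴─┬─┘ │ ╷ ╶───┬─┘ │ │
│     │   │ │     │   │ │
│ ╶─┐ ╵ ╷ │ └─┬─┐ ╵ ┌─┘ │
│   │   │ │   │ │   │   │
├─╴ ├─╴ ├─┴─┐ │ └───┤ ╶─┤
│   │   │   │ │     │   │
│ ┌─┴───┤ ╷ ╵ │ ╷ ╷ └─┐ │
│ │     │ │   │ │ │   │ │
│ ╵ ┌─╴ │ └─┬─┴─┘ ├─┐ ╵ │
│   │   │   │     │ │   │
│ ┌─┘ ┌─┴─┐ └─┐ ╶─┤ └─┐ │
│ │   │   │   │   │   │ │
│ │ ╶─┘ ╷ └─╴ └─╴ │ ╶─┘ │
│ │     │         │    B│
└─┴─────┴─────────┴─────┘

Using BFS to find shortest path:
Start: (0, 0), End: (11, 11)
Path found:
(0,0) → (0,1) → (1,1) → (1,2) → (0,2) → (0,3) → (1,3) → (2,3) → (2,2) → (2,1) → (2,0) → (3,0) → (4,0) → (4,1) → (3,1) → (3,2) → (4,2) → (4,3) → (3,3) → (3,4) → (3,5) → (2,5) → (2,4) → (1,4) → (0,4) → (0,5) → (1,5) → (1,6) → (2,6) → (3,6) → (3,7) → (2,7) → (1,7) → (0,7) → (0,8) → (1,8) → (1,9) → (1,10) → (2,10) → (2,9) → (2,8) → (3,8) → (3,9) → (3,10) → (4,10) → (5,10) → (5,9) → (6,9) → (6,8) → (5,8) → (5,7) → (5,6) → (4,6) → (4,5) → (5,5) → (6,5) → (6,6) → (7,6) → (8,6) → (8,5) → (7,5) → (7,4) → (8,4) → (9,4) → (9,5) → (10,5) → (10,6) → (11,6) → (11,7) → (11,8) → (10,8) → (10,7) → (9,7) → (9,8) → (8,8) → (7,8) → (7,9) → (8,9) → (8,10) → (9,10) → (9,11) → (10,11) → (11,11)
Number of steps: 82

Solution:

┌───┬───┬───┬─────┬─────┐
│A ↓│↱ ↓│↱ ↓│  ↱ ↓│     │
├─┐ ╵ ╷ │ ╷ └─┐ ╷ └───┐ │
│ │↳ ↑│↓│↑│↳ ↓│↑│↳ → ↓│ │
│ └───┘ │ └─┐ │ ├───╴ │ │
│↓ ← ← ↲│↑ ↰│↓│↑│↓ ← ↲│ │
│ ┌───┬─┴─╴ │ ╵ │ ╶───┤ │
│↓│↱ ↓│↱ → ↑│↳ ↑│↳ → ↓│ │
│ ╵ ╷ ╵ ┌─┬─┴───┴───┐ │ │
│↳ ↑│↳ ↑│ │↓ ↰      │↓│ │
├───┴─┬─┘ │ ╷ ╶───┬─┘ │ │
│     │   │↓│↑ ← ↰│↓ ↲│ │
│ ╶─┐ ╵ ╷ │ └─┬─┐ ╵ ┌─┘ │
│   │   │ │↳ ↓│ │↑ ↲│   │
├─╴ ├─╴ ├─┴─┐ │ └───┤ ╶─┤
│   │   │↓ ↰│↓│  ↱ ↓│   │
│ ┌─┴───┤ ╷ ╵ │ ╷ ╷ └─┐ │
│ │     │↓│↑ ↲│ │↑│↳ ↓│ │
│ ╵ ┌─╴ │ └─┬─┴─┘ ├─┐ ╵ │
│   │   │↳ ↓│  ↱ ↑│ │↳ ↓│
│ ┌─┘ ┌─┴─┐ └─┐ ╶─┤ └─┐ │
│ │   │   │↳ ↓│↑ ↰│   │↓│
│ │ ╶─┘ ╷ └─╴ └─╴ │ ╶─┘ │
│ │     │    ↳ → ↑│    B│
└─┴─────┴─────────┴─────┘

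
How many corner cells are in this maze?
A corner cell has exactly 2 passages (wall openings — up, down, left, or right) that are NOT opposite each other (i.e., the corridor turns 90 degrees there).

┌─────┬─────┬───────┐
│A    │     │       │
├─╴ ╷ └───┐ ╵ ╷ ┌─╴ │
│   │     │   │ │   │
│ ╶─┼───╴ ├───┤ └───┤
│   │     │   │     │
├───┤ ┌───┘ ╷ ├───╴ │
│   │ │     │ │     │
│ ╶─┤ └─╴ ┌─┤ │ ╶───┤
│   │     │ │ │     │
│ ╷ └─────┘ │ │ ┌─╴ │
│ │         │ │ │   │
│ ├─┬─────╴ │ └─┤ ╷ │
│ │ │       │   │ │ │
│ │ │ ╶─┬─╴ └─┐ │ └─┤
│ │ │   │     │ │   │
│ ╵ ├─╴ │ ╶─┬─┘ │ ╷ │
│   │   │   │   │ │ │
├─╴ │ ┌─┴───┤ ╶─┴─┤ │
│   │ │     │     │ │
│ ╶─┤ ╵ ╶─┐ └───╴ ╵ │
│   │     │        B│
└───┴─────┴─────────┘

Counting corner cells (2 non-opposite passages):
Total corners: 51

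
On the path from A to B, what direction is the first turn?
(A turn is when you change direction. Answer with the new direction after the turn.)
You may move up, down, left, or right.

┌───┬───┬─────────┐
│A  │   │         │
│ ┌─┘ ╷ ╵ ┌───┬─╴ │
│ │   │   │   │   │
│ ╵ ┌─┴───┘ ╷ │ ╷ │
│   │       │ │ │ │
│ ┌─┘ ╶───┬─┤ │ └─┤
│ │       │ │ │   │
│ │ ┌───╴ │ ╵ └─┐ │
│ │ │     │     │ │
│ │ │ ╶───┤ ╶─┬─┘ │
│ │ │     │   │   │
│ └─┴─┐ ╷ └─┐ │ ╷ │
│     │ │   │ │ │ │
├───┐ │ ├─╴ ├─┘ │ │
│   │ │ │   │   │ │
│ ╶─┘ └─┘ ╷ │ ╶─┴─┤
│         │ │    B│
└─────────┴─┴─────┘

Directions: down, down, right, up, right, up, right, down, right, up, right, right, right, right, down, left, down, down, right, down, down, left, down, down, left, down, right, right
First turn direction: right

Solution:

┌───┬───┬─────────┐
│A  │↱ ↓│↱ → → → ↓│
│ ┌─┘ ╷ ╵ ┌───┬─╴ │
│↓│↱ ↑│↳ ↑│   │↓ ↲│
│ ╵ ┌─┴───┘ ╷ │ ╷ │
│↳ ↑│       │ │↓│ │
│ ┌─┘ ╶───┬─┤ │ └─┤
│ │       │ │ │↳ ↓│
│ │ ┌───╴ │ ╵ └─┐ │
│ │ │     │     │↓│
│ │ │ ╶───┤ ╶─┬─┘ │
│ │ │     │   │↓ ↲│
│ └─┴─┐ ╷ └─┐ │ ╷ │
│     │ │   │ │↓│ │
├───┐ │ ├─╴ ├─┘ │ │
│   │ │ │   │↓ ↲│ │
│ ╶─┘ └─┘ ╷ │ ╶─┴─┤
│         │ │↳ → B│
└─────────┴─┴─────┘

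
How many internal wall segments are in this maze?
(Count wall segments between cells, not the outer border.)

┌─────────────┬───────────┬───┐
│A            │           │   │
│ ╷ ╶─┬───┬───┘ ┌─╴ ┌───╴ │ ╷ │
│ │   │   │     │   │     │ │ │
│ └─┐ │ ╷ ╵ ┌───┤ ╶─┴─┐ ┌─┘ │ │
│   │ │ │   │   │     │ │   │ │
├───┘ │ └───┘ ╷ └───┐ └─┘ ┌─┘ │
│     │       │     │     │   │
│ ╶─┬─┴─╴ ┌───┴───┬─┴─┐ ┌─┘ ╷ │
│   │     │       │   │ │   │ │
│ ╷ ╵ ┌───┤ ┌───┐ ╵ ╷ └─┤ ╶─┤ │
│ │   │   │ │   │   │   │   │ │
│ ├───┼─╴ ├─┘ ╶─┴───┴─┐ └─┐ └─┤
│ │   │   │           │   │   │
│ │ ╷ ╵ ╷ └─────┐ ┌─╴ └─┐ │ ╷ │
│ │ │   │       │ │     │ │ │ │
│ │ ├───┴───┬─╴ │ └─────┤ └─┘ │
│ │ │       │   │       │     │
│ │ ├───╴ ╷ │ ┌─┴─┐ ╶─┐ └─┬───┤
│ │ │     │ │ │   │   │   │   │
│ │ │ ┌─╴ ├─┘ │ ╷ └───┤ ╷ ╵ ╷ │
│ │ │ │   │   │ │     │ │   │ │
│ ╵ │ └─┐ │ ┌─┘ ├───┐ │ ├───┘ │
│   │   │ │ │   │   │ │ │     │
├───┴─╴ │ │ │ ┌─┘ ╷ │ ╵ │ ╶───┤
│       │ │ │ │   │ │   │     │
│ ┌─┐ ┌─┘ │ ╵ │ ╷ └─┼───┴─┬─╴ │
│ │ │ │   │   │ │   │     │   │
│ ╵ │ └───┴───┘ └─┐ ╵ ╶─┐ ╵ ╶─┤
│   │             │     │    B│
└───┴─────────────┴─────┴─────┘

Counting internal wall segments:
Total internal walls: 196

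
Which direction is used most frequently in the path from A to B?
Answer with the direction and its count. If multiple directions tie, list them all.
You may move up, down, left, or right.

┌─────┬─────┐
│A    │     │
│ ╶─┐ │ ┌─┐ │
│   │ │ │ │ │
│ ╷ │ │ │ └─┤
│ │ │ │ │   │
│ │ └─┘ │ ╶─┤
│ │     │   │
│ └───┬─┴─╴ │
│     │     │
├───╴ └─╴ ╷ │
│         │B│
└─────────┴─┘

Directions: down, down, down, down, right, right, down, right, right, up, right, down
Counts: {'down': 6, 'right': 5, 'up': 1}
Most common: down (6 times)

Solution:

┌─────┬─────┐
│A    │     │
│ ╶─┐ │ ┌─┐ │
│↓  │ │ │ │ │
│ ╷ │ │ │ └─┤
│↓│ │ │ │   │
│ │ └─┘ │ ╶─┤
│↓│     │   │
│ └───┬─┴─╴ │
│↳ → ↓│  ↱ ↓│
├───╴ └─╴ ╷ │
│    ↳ → ↑│B│
└─────────┴─┘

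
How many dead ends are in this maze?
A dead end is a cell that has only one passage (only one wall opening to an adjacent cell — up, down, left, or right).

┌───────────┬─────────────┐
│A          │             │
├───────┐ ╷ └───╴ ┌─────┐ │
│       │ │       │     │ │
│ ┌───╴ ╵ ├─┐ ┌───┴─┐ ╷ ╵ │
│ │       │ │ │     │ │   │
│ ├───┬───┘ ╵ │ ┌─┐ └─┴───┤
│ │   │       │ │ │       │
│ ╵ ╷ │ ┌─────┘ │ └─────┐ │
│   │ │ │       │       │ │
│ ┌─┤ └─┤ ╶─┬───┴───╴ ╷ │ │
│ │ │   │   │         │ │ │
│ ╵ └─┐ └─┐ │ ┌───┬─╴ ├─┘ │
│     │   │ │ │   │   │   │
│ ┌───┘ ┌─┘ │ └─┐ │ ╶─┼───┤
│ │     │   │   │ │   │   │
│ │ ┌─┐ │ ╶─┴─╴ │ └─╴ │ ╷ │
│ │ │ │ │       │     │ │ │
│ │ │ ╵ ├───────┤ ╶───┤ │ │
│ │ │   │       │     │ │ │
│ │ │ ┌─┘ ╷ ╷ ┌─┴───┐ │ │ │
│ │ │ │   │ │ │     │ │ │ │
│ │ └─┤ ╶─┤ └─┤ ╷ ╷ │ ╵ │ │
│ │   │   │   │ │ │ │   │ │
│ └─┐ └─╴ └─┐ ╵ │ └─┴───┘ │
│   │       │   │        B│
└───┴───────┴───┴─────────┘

Checking each cell for number of passages:

Dead ends found at positions:
  (0, 0)
  (0, 6)
  (1, 9)
  (2, 1)
  (2, 5)
  (2, 10)
  (3, 8)
  (4, 3)
  (5, 1)
  (5, 11)
  (6, 2)
  (6, 4)
  (6, 7)
  (6, 11)
  (8, 2)
  (9, 7)
  (10, 2)
  (10, 6)
  (11, 9)
  (12, 1)
  (12, 5)
Total dead ends: 21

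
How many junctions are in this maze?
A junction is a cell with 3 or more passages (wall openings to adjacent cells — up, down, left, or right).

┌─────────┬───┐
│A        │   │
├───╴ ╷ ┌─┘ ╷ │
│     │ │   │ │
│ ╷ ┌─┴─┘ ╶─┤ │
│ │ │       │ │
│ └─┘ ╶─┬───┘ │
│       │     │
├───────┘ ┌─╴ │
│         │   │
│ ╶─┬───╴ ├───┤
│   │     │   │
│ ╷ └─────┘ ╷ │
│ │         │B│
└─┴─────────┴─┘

Checking each cell for number of passages:

Junctions found (3+ passages):
  (0, 2): 3 passages
  (0, 3): 3 passages
  (1, 1): 3 passages
  (2, 4): 3 passages
  (3, 2): 3 passages
  (3, 6): 3 passages
  (4, 4): 3 passages
  (5, 0): 3 passages
Total junctions: 8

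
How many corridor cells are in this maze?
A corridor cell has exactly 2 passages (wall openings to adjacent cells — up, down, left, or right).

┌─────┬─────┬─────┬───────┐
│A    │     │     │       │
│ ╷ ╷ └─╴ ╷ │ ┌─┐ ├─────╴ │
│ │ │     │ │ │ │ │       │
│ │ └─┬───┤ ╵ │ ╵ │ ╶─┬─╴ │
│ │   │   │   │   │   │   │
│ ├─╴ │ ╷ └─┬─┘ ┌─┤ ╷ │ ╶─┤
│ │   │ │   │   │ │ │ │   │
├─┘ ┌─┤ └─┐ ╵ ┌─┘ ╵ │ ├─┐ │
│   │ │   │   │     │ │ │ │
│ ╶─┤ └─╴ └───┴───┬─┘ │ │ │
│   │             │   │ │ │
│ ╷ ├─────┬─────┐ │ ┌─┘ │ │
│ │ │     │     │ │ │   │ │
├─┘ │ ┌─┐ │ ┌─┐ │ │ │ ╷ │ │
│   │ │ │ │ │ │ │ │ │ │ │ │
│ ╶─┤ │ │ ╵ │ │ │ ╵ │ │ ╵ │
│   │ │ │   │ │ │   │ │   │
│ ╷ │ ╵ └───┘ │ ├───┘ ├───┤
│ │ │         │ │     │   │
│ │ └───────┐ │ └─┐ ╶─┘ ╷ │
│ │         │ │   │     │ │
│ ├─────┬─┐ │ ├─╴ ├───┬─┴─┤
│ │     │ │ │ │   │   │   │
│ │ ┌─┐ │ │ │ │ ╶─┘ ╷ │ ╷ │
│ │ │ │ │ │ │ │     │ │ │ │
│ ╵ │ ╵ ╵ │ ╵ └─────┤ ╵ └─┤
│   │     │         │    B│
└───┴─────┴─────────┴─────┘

Counting cells with exactly 2 passages:
Total corridor cells: 148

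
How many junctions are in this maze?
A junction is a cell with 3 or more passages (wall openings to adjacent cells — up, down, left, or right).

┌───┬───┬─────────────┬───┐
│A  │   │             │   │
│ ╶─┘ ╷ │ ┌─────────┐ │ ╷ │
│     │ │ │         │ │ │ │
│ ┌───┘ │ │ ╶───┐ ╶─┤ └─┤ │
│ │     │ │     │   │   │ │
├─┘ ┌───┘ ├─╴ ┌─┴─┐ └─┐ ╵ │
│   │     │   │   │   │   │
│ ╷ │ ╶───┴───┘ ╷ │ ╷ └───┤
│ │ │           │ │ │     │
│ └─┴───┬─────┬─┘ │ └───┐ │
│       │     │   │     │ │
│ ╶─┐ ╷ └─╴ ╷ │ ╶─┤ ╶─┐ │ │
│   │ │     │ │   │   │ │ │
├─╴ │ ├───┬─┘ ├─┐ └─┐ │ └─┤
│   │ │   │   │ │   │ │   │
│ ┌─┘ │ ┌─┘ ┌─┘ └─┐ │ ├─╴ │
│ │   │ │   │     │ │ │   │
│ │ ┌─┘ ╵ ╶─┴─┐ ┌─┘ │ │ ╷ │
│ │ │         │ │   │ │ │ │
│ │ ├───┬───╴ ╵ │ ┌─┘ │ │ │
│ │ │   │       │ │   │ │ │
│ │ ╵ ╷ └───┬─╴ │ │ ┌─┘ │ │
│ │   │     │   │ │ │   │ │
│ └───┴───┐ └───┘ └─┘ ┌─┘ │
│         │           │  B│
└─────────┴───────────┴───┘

Checking each cell for number of passages:

Junctions found (3+ passages):
  (1, 0): 3 passages
  (1, 8): 3 passages
  (2, 6): 3 passages
  (3, 1): 3 passages
  (3, 9): 3 passages
  (5, 0): 3 passages
  (5, 2): 3 passages
  (5, 5): 3 passages
  (5, 9): 3 passages
  (8, 7): 4 passages
  (8, 12): 3 passages
  (9, 3): 3 passages
  (9, 4): 3 passages
  (10, 6): 3 passages
  (10, 7): 3 passages
  (12, 8): 3 passages
Total junctions: 16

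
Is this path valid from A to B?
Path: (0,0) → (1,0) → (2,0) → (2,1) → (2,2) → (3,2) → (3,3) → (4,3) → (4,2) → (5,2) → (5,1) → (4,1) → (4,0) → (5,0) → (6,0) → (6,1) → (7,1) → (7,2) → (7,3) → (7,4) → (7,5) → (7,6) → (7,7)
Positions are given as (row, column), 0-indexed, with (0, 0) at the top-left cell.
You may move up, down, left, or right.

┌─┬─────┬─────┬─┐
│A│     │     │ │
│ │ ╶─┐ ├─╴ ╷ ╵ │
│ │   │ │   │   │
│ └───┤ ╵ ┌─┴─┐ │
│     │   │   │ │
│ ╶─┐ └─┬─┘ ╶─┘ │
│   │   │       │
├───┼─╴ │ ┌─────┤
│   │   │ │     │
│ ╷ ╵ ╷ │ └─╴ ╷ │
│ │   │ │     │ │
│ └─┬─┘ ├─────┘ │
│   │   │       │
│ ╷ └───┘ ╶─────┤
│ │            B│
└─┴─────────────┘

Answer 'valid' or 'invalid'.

Checking path validity:
Result: All consecutive moves are passable.

valid

Correct solution:

┌─┬─────┬─────┬─┐
│A│     │     │ │
│ │ ╶─┐ ├─╴ ╷ ╵ │
│↓│   │ │   │   │
│ └───┤ ╵ ┌─┴─┐ │
│↳ → ↓│   │   │ │
│ ╶─┐ └─┬─┘ ╶─┘ │
│   │↳ ↓│       │
├───┼─╴ │ ┌─────┤
│↓ ↰│↓ ↲│ │     │
│ ╷ ╵ ╷ │ └─╴ ╷ │
│↓│↑ ↲│ │     │ │
│ └─┬─┘ ├─────┘ │
│↳ ↓│   │       │
│ ╷ └───┘ ╶─────┤
│ │↳ → → → → → B│
└─┴─────────────┘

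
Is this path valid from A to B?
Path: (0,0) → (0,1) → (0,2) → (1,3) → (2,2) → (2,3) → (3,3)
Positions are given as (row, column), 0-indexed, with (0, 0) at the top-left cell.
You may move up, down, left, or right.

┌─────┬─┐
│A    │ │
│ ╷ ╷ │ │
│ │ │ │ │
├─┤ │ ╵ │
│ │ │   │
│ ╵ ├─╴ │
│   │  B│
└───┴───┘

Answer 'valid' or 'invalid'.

Checking path validity:
Result: Invalid move at step 3: cannot move from (0, 2) to (1, 3).

invalid

Correct solution:

┌─────┬─┐
│A → ↓│ │
│ ╷ ╷ │ │
│ │ │↓│ │
├─┤ │ ╵ │
│ │ │↳ ↓│
│ ╵ ├─╴ │
│   │  B│
└───┴───┘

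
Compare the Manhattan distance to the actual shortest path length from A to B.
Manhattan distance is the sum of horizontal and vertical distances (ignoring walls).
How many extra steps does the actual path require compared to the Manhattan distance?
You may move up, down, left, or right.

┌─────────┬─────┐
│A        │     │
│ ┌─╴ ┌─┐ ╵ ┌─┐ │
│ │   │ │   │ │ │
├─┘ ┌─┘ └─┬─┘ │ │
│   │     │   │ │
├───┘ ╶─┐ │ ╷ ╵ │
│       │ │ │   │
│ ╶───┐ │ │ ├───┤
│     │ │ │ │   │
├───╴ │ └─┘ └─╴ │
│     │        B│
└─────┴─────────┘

Manhattan distance: |5 - 0| + |7 - 0| = 12
Actual path length: 20
Extra steps: 20 - 12 = 8

Solution:

┌─────────┬─────┐
│A → → → ↓│↱ → ↓│
│ ┌─╴ ┌─┐ ╵ ┌─┐ │
│ │   │ │↳ ↑│ │↓│
├─┘ ┌─┘ └─┬─┘ │ │
│   │     │↓ ↰│↓│
├───┘ ╶─┐ │ ╷ ╵ │
│       │ │↓│↑ ↲│
│ ╶───┐ │ │ ├───┤
│     │ │ │↓│   │
├───╴ │ └─┘ └─╴ │
│     │    ↳ → B│
└─────┴─────────┘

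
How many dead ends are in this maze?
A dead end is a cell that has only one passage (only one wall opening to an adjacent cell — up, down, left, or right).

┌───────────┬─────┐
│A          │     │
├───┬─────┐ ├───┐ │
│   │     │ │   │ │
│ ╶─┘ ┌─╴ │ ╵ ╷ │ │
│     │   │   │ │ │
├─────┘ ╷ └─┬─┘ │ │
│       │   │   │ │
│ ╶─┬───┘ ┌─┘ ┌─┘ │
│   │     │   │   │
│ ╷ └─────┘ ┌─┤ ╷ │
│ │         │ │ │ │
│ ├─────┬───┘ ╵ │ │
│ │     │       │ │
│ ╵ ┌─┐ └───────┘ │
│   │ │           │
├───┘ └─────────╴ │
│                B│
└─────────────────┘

Checking each cell for number of passages:

Dead ends found at positions:
  (0, 0)
  (0, 6)
  (1, 1)
  (3, 5)
  (4, 2)
  (5, 6)
  (6, 4)
  (7, 2)
  (8, 0)
Total dead ends: 9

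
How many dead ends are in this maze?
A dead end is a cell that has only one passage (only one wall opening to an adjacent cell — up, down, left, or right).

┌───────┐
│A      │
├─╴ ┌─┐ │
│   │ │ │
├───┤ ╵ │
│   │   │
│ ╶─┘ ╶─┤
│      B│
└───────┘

Checking each cell for number of passages:

Dead ends found at positions:
  (0, 0)
  (1, 0)
  (1, 2)
  (2, 1)
  (3, 3)
Total dead ends: 5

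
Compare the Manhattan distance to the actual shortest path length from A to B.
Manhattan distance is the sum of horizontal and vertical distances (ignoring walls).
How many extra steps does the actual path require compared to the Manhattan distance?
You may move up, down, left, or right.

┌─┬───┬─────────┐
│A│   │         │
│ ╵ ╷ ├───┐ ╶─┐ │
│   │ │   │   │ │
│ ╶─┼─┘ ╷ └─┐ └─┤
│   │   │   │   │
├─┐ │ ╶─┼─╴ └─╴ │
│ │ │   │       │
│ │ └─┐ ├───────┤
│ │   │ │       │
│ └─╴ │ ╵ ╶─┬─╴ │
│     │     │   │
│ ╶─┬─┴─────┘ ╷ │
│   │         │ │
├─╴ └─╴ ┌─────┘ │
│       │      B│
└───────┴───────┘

Manhattan distance: |7 - 0| + |7 - 0| = 14
Actual path length: 22
Extra steps: 22 - 14 = 8

Solution:

┌─┬───┬─────────┐
│A│   │         │
│ ╵ ╷ ├───┐ ╶─┐ │
│↓  │ │   │   │ │
│ ╶─┼─┘ ╷ └─┐ └─┤
│↳ ↓│   │   │   │
├─┐ │ ╶─┼─╴ └─╴ │
│ │↓│   │       │
│ │ └─┐ ├───────┤
│ │↳ ↓│ │       │
│ └─╴ │ ╵ ╶─┬─╴ │
│↓ ← ↲│     │↱ ↓│
│ ╶─┬─┴─────┘ ╷ │
│↳ ↓│  ↱ → → ↑│↓│
├─╴ └─╴ ┌─────┘ │
│  ↳ → ↑│      B│
└───────┴───────┘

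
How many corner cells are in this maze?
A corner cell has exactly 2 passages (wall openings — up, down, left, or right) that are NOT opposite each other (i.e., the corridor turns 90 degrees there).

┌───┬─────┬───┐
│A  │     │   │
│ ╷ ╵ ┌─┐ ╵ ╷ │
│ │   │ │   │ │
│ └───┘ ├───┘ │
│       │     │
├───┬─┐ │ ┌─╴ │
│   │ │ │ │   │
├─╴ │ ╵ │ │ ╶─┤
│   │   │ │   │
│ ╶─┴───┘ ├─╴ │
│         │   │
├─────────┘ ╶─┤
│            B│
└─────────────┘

Counting corner cells (2 non-opposite passages):
Total corners: 25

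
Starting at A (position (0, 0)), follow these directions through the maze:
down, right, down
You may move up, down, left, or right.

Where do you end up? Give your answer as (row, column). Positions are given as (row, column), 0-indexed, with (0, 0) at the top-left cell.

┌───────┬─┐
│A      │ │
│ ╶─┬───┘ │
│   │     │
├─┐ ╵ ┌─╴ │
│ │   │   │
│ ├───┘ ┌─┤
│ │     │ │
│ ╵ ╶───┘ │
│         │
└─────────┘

Following directions step by step:
Start: (0, 0)
  down: (0, 0) → (1, 0)
  right: (1, 0) → (1, 1)
  down: (1, 1) → (2, 1)
Final position: (2, 1)

Path taken:

┌───────┬─┐
│A      │ │
│ ╶─┬───┘ │
│↳ ↓│     │
├─┐ ╵ ┌─╴ │
│ │B  │   │
│ ├───┘ ┌─┤
│ │     │ │
│ ╵ ╶───┘ │
│         │
└─────────┘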